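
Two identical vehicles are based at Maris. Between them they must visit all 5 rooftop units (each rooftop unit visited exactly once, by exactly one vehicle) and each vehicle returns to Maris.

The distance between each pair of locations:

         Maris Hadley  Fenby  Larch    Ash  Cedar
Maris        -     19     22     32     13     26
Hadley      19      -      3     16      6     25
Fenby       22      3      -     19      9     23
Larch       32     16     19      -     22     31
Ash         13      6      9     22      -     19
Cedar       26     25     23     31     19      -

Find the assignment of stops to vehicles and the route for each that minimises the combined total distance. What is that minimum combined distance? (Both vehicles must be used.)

124 — the smallest possible combined total.

Check every non-empty split of the stops between the two vehicles; for each half take its own optimal tour:
  {Hadley} + {Fenby, Larch, Ash, Cedar}: 38 + 98 = 136
  {Fenby} + {Hadley, Larch, Ash, Cedar}: 44 + 92 = 136
  {Hadley, Fenby} + {Larch, Ash, Cedar}: 44 + 92 = 136
  {Larch} + {Hadley, Fenby, Ash, Cedar}: 64 + 71 = 135
  {Hadley, Larch} + {Fenby, Ash, Cedar}: 67 + 71 = 138
  {Fenby, Larch} + {Hadley, Ash, Cedar}: 73 + 70 = 143
  … (15 splits in total)
  {Ash} + {Hadley, Fenby, Larch, Cedar}: 26 + 98 = 124  ← best
Best: vehicle 1 Maris → Ash → Maris = 26; vehicle 2 Maris → Hadley → Fenby → Larch → Cedar → Maris = 98; combined 124.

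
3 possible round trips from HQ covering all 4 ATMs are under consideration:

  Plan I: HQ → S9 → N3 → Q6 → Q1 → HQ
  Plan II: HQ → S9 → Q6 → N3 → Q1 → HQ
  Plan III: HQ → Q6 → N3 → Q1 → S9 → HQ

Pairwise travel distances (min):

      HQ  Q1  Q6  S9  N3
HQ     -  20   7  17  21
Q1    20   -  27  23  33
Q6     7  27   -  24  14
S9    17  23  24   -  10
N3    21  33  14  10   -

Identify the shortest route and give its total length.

Shortest is Plan I, total 88 min.

Plan I: 17 + 10 + 14 + 27 + 20 = 88
Plan II: 17 + 24 + 14 + 33 + 20 = 108
Plan III: 7 + 14 + 33 + 23 + 17 = 94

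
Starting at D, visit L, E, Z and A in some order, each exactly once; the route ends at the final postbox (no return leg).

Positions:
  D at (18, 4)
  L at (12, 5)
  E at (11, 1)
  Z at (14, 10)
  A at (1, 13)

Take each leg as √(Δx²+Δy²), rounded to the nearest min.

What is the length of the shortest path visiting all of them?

Minimum one-way distance = 30 min.

There are 4! = 24 possible orderings.
D→L→E→Z→A: 6+4+9+13 = 32
D→L→E→A→Z: 6+4+16+13 = 39
D→L→Z→E→A: 6+5+9+16 = 36
D→L→Z→A→E: 6+5+13+16 = 40
D→L→A→E→Z: 6+14+16+9 = 45
D→L→A→Z→E: 6+14+13+9 = 42
D→E→L→Z→A: 8+4+5+13 = 30
D→E→L→A→Z: 8+4+14+13 = 39
D→E→Z→L→A: 8+9+5+14 = 36
D→E→Z→A→L: 8+9+13+14 = 44
D→E→A→L→Z: 8+16+14+5 = 43
D→E→A→Z→L: 8+16+13+5 = 42
D→Z→L→E→A: 7+5+4+16 = 32
D→Z→L→A→E: 7+5+14+16 = 42
… (10 more)
The minimum is 30.
One shortest path: D → E → L → Z → A.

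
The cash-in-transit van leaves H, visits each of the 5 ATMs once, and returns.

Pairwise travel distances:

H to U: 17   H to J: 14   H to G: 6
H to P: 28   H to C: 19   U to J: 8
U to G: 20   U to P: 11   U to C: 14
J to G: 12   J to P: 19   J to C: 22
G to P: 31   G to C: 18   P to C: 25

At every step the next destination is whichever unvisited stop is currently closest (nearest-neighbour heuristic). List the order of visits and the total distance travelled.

81 along H → G → J → U → P → C → H.

H → [G:6 / J:14 / U:17 / C:19 / P:28] → G (6)
G → [J:12 / C:18 / U:20 / P:31] → J (12)
J → [U:8 / P:19 / C:22] → U (8)
U → [P:11 / C:14] → P (11)
P → [C:25] → C (25)
Return C→H: 19.
Total = 6 + 12 + 8 + 11 + 25 + 19 = 81.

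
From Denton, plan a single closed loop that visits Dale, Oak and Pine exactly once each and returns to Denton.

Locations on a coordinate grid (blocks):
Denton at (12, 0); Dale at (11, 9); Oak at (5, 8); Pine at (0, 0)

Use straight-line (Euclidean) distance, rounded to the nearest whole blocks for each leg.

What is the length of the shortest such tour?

36 blocks — the shortest possible round trip.

With 3 stops there are 3!/2 = 3 distinct round trips (a route and its reverse cost the same).
Denton→Dale→Oak→Pine→Denton: 9+6+9+12 = 36
Denton→Dale→Pine→Oak→Denton: 9+14+9+11 = 43
Denton→Oak→Dale→Pine→Denton: 11+6+14+12 = 43
The minimum is 36.
One optimal route: Denton → Dale → Oak → Pine → Denton (or its reverse).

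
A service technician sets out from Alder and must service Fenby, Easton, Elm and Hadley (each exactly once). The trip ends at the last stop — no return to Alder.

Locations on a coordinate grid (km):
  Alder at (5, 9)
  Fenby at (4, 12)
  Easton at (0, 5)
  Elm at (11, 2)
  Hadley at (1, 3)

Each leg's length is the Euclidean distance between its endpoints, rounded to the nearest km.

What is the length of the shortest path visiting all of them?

23 km — the minimum one-way total.

There are 4! = 24 possible orderings.
Alder → Fenby → Easton → Elm → Hadley: 3+8+11+10 = 32
Alder → Fenby → Easton → Hadley → Elm: 3+8+2+10 = 23
Alder → Fenby → Elm → Easton → Hadley: 3+12+11+2 = 28
Alder → Fenby → Elm → Hadley → Easton: 3+12+10+2 = 27
Alder → Fenby → Hadley → Easton → Elm: 3+9+2+11 = 25
Alder → Fenby → Hadley → Elm → Easton: 3+9+10+11 = 33
Alder → Easton → Fenby → Elm → Hadley: 6+8+12+10 = 36
Alder → Easton → Fenby → Hadley → Elm: 6+8+9+10 = 33
Alder → Easton → Elm → Fenby → Hadley: 6+11+12+9 = 38
Alder → Easton → Elm → Hadley → Fenby: 6+11+10+9 = 36
Alder → Easton → Hadley → Fenby → Elm: 6+2+9+12 = 29
Alder → Easton → Hadley → Elm → Fenby: 6+2+10+12 = 30
Alder → Elm → Fenby → Easton → Hadley: 9+12+8+2 = 31
Alder → Elm → Fenby → Hadley → Easton: 9+12+9+2 = 32
… (10 more)
The minimum is 23.
One shortest path: Alder → Fenby → Easton → Hadley → Elm.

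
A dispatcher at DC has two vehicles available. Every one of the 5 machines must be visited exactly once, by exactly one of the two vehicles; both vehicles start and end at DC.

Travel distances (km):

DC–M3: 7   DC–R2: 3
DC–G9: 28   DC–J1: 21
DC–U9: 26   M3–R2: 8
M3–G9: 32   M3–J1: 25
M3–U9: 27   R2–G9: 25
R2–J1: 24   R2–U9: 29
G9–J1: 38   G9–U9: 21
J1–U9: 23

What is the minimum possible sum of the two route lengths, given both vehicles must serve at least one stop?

Try each way of splitting the stops between the two vehicles (each non-empty) and, for each split, find the best tour for each vehicle:
  {M3} + {R2, G9, J1, U9}: 14 + 93 = 107
  {R2} + {M3, G9, J1, U9}: 6 + 104 = 110
  {M3, R2} + {G9, J1, U9}: 18 + 93 = 111
  {G9} + {M3, R2, J1, U9}: 56 + 82 = 138
  {M3, G9} + {R2, J1, U9}: 67 + 76 = 143
  {R2, G9} + {M3, J1, U9}: 56 + 78 = 134
  … (15 splits in total)
Best: vehicle 1 DC → M3 → DC = 14; vehicle 2 DC → R2 → G9 → U9 → J1 → DC = 93; combined 107.

107 km — the smallest possible combined total.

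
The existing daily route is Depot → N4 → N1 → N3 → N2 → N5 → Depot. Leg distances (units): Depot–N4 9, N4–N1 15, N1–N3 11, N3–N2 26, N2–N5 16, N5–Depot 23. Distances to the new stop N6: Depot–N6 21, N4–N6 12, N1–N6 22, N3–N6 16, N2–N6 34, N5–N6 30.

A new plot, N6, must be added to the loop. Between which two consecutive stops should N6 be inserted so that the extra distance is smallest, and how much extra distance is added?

Insertion cost between consecutive stops i–j is d(i,N6) + d(N6,j) − d(i,j):
  between Depot and N4: 21 + 12 − 9 = 24
  between N4 and N1: 12 + 22 − 15 = 19
  between N1 and N3: 22 + 16 − 11 = 27
  between N3 and N2: 16 + 34 − 26 = 24
  between N2 and N5: 34 + 30 − 16 = 48
  between N5 and Depot: 30 + 21 − 23 = 28
Cheapest insertion is between N4 and N1, adding 19.
New total = 100 + 19 = 119.

+19 — insert N6 between N4 and N1.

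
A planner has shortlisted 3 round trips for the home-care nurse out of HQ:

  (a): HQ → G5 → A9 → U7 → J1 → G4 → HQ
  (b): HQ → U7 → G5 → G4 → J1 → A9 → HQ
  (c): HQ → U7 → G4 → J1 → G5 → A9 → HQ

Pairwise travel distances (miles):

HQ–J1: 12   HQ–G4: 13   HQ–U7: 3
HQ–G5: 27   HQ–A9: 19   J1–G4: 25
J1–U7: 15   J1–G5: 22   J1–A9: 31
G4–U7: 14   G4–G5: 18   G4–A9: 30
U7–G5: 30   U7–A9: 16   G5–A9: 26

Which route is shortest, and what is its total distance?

(a): 27 + 26 + 16 + 15 + 25 + 13 = 122
(b): 3 + 30 + 18 + 25 + 31 + 19 = 126
(c): 3 + 14 + 25 + 22 + 26 + 19 = 109

Shortest is (c), total 109 miles.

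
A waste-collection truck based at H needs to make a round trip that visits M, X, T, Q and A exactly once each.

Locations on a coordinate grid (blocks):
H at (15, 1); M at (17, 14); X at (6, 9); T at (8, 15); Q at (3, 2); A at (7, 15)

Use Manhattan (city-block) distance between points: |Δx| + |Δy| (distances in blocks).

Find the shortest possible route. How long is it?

There are 60 distinct closed tours to check (reversals are equivalent).
H→M→X→T→Q→A→H: 15+16+8+18+17+22 = 96
H→M→X→T→A→Q→H: 15+16+8+1+17+13 = 70
H→M→X→Q→T→A→H: 15+16+10+18+1+22 = 82
H→M→X→Q→A→T→H: 15+16+10+17+1+21 = 80
H→M→X→A→T→Q→H: 15+16+7+1+18+13 = 70
H→M→X→A→Q→T→H: 15+16+7+17+18+21 = 94
H→M→T→X→Q→A→H: 15+10+8+10+17+22 = 82
H→M→T→X→A→Q→H: 15+10+8+7+17+13 = 70
H→M→T→Q→X→A→H: 15+10+18+10+7+22 = 82
H→M→T→Q→A→X→H: 15+10+18+17+7+17 = 84
H→M→T→A→X→Q→H: 15+10+1+7+10+13 = 56
H→M→T→A→Q→X→H: 15+10+1+17+10+17 = 70
H→M→Q→X→T→A→H: 15+26+10+8+1+22 = 82
H→M→Q→X→A→T→H: 15+26+10+7+1+21 = 80
… (46 more)
The minimum is 56.
One optimal route: H → M → T → A → X → Q → H (or its reverse).

Minimum total distance: 56 blocks.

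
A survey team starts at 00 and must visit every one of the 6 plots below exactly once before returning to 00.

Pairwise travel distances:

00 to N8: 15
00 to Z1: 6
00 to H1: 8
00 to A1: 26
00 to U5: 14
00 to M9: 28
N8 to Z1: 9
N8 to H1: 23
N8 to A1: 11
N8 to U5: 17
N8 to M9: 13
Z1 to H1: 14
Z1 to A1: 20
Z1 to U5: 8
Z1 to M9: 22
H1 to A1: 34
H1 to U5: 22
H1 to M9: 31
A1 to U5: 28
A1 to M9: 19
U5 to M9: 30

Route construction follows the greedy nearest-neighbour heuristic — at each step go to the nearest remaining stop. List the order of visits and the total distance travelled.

100 along 00 → Z1 → U5 → N8 → A1 → M9 → H1 → 00.

From 00: distances to unvisited — Z1=6, H1=8, U5=14, N8=15, A1=26, M9=28. Nearest is Z1 (6).
From Z1: distances to unvisited — U5=8, N8=9, H1=14, A1=20, M9=22. Nearest is U5 (8).
From U5: distances to unvisited — N8=17, H1=22, A1=28, M9=30. Nearest is N8 (17).
From N8: distances to unvisited — A1=11, M9=13, H1=23. Nearest is A1 (11).
From A1: distances to unvisited — M9=19, H1=34. Nearest is M9 (19).
From M9: distances to unvisited — H1=31. Nearest is H1 (31).
Return H1→00: 8.
Total = 6 + 8 + 17 + 11 + 19 + 31 + 8 = 100.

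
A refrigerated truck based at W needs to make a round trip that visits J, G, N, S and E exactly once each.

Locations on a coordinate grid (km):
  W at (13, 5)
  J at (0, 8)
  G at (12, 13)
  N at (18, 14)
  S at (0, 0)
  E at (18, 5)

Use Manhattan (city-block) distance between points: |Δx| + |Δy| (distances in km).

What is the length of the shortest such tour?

64 km — the shortest possible round trip.

There are 60 distinct closed tours to check (reversals are equivalent).
W - J - G - N - S - E - W: 16+17+7+32+23+5 = 100
W - J - G - N - E - S - W: 16+17+7+9+23+18 = 90
W - J - G - S - N - E - W: 16+17+25+32+9+5 = 104
W - J - G - S - E - N - W: 16+17+25+23+9+14 = 104
W - J - G - E - N - S - W: 16+17+14+9+32+18 = 106
W - J - G - E - S - N - W: 16+17+14+23+32+14 = 116
W - J - N - G - S - E - W: 16+24+7+25+23+5 = 100
W - J - N - G - E - S - W: 16+24+7+14+23+18 = 102
W - J - N - S - G - E - W: 16+24+32+25+14+5 = 116
W - J - N - S - E - G - W: 16+24+32+23+14+9 = 118
W - J - N - E - G - S - W: 16+24+9+14+25+18 = 106
W - J - N - E - S - G - W: 16+24+9+23+25+9 = 106
W - J - S - G - N - E - W: 16+8+25+7+9+5 = 70
W - J - S - G - E - N - W: 16+8+25+14+9+14 = 86
… (46 more)
W - S - J - G - N - E - W: 18+8+17+7+9+5 = 64  ← best
The minimum is 64.
One optimal route: W → S → J → G → N → E → W (or its reverse).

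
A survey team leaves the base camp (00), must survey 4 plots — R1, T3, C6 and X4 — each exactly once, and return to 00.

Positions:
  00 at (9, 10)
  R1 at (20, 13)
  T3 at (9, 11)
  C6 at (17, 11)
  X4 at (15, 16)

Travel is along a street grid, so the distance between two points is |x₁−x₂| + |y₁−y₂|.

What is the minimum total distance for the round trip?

Shortest round trip = 34.

With 4 stops there are 4!/2 = 12 distinct round trips (a route and its reverse cost the same).
00-R1-T3-C6-X4-00: 14+13+8+7+12 = 54
00-R1-T3-X4-C6-00: 14+13+11+7+9 = 54
00-R1-C6-T3-X4-00: 14+5+8+11+12 = 50
00-R1-C6-X4-T3-00: 14+5+7+11+1 = 38
00-R1-X4-T3-C6-00: 14+8+11+8+9 = 50
00-R1-X4-C6-T3-00: 14+8+7+8+1 = 38
00-T3-R1-C6-X4-00: 1+13+5+7+12 = 38
00-T3-R1-X4-C6-00: 1+13+8+7+9 = 38
00-T3-C6-R1-X4-00: 1+8+5+8+12 = 34
00-T3-X4-R1-C6-00: 1+11+8+5+9 = 34
00-C6-R1-T3-X4-00: 9+5+13+11+12 = 50
00-C6-T3-R1-X4-00: 9+8+13+8+12 = 50
The minimum is 34.
One optimal route: 00 → T3 → C6 → R1 → X4 → 00 (or its reverse).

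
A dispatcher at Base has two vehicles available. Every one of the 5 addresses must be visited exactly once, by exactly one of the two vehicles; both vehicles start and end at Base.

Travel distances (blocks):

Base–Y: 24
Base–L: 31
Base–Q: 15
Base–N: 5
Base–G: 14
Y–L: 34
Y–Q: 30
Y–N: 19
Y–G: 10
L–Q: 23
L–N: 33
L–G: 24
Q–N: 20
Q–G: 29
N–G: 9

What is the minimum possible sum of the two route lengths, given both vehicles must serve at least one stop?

Check every non-empty split of the stops between the two vehicles; for each half take its own optimal tour:
  {Y} + {L, Q, N, G}: 48 + 76 = 124
  {L} + {Y, Q, N, G}: 62 + 69 = 131
  {Y, L} + {Q, N, G}: 89 + 58 = 147
  {Q} + {Y, L, N, G}: 30 + 89 = 119
  {Y, Q} + {L, N, G}: 69 + 69 = 138
  {L, Q} + {Y, N, G}: 69 + 48 = 117
  … (15 splits in total)
  {N} + {Y, L, Q, G}: 10 + 96 = 106  ← best
Best: vehicle 1 Base → N → Base = 10; vehicle 2 Base → Y → G → L → Q → Base = 96; combined 106.

106 blocks — the smallest possible combined total.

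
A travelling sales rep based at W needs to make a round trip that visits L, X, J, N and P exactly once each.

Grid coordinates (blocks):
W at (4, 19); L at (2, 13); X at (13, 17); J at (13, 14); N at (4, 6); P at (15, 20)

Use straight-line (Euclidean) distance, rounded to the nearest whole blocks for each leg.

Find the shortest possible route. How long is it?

With 5 stops there are 5!/2 = 60 distinct round trips (a route and its reverse cost the same).
W - L - X - J - N - P - W: 6+12+3+12+18+11 = 62
W - L - X - J - P - N - W: 6+12+3+6+18+13 = 58
W - L - X - N - J - P - W: 6+12+14+12+6+11 = 61
W - L - X - N - P - J - W: 6+12+14+18+6+10 = 66
W - L - X - P - J - N - W: 6+12+4+6+12+13 = 53
W - L - X - P - N - J - W: 6+12+4+18+12+10 = 62
W - L - J - X - N - P - W: 6+11+3+14+18+11 = 63
W - L - J - X - P - N - W: 6+11+3+4+18+13 = 55
W - L - J - N - X - P - W: 6+11+12+14+4+11 = 58
W - L - J - N - P - X - W: 6+11+12+18+4+9 = 60
W - L - J - P - X - N - W: 6+11+6+4+14+13 = 54
W - L - J - P - N - X - W: 6+11+6+18+14+9 = 64
W - L - N - X - J - P - W: 6+7+14+3+6+11 = 47
W - L - N - X - P - J - W: 6+7+14+4+6+10 = 47
… (46 more)
W - L - N - J - X - P - W: 6+7+12+3+4+11 = 43  ← best
The minimum is 43.
One optimal route: W → L → N → J → X → P → W (or its reverse).

Shortest round trip = 43 blocks.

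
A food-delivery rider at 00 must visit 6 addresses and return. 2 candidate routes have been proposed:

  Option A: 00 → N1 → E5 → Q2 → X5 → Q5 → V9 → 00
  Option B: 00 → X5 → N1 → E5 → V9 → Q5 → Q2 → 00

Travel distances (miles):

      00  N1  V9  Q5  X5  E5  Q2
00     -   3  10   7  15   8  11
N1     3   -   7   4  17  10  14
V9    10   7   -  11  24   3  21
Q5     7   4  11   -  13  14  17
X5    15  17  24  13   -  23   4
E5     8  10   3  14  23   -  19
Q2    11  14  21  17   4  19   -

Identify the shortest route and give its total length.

Option A: 3 + 10 + 19 + 4 + 13 + 11 + 10 = 70
Option B: 15 + 17 + 10 + 3 + 11 + 17 + 11 = 84

70 miles — Option A is the shortest.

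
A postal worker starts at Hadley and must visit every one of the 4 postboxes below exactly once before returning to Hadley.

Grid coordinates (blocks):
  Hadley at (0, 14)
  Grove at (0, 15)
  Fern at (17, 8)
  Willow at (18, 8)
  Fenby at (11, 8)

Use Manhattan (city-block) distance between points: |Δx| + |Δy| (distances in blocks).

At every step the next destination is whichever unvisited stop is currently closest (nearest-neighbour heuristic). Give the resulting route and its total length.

Nearest-neighbour total = 50 blocks; route Hadley → Grove → Fenby → Fern → Willow → Hadley.

Hadley → [Grove:1 / Fenby:17 / Fern:23 / Willow:24] → Grove (1)
Grove → [Fenby:18 / Fern:24 / Willow:25] → Fenby (18)
Fenby → [Fern:6 / Willow:7] → Fern (6)
Fern → [Willow:1] → Willow (1)
Return Willow→Hadley: 24.
Total = 1 + 18 + 6 + 1 + 24 = 50.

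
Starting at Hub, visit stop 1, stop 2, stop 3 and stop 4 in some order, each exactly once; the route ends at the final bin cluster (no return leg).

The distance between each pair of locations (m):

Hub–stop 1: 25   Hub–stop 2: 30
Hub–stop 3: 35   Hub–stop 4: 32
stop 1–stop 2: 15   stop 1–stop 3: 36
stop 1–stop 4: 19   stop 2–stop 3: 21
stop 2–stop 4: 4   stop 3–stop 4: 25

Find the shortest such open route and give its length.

Shortest open route: 69 m.

There are 4! = 24 possible orderings.
Hub - stop 1 - stop 2 - stop 3 - stop 4: 25+15+21+25 = 86
Hub - stop 1 - stop 2 - stop 4 - stop 3: 25+15+4+25 = 69
Hub - stop 1 - stop 3 - stop 2 - stop 4: 25+36+21+4 = 86
Hub - stop 1 - stop 3 - stop 4 - stop 2: 25+36+25+4 = 90
Hub - stop 1 - stop 4 - stop 2 - stop 3: 25+19+4+21 = 69
Hub - stop 1 - stop 4 - stop 3 - stop 2: 25+19+25+21 = 90
Hub - stop 2 - stop 1 - stop 3 - stop 4: 30+15+36+25 = 106
Hub - stop 2 - stop 1 - stop 4 - stop 3: 30+15+19+25 = 89
Hub - stop 2 - stop 3 - stop 1 - stop 4: 30+21+36+19 = 106
Hub - stop 2 - stop 3 - stop 4 - stop 1: 30+21+25+19 = 95
Hub - stop 2 - stop 4 - stop 1 - stop 3: 30+4+19+36 = 89
Hub - stop 2 - stop 4 - stop 3 - stop 1: 30+4+25+36 = 95
Hub - stop 3 - stop 1 - stop 2 - stop 4: 35+36+15+4 = 90
Hub - stop 3 - stop 1 - stop 4 - stop 2: 35+36+19+4 = 94
… (10 more)
The minimum is 69.
One shortest path: Hub → stop 1 → stop 2 → stop 4 → stop 3.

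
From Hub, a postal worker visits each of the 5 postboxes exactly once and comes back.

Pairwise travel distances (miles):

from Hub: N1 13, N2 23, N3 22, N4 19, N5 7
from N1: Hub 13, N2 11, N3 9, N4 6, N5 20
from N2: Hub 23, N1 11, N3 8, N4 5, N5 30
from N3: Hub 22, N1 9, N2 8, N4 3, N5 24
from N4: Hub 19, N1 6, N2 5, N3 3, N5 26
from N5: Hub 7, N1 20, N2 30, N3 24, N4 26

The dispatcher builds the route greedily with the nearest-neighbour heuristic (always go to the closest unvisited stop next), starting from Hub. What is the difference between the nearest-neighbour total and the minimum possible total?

From Hub: N5=7, N1=13, N4=19, N3=22, N2=23 → choose N5 (7).
From N5: N1=20, N3=24, N4=26, N2=30 → choose N1 (20).
From N1: N4=6, N3=9, N2=11 → choose N4 (6).
From N4: N3=3, N2=5 → choose N3 (3).
From N3: N2=8 → choose N2 (8).
NN route Hub → N5 → N1 → N4 → N3 → N2 → Hub costs 67.
Optimal: Hub → N1 → N2 → N4 → N3 → N5 → Hub costs 63 (by enumerating all 60 distinct tours).
Excess = 67 − 63 = 4.

The nearest-neighbour route is 4 miles longer than optimal.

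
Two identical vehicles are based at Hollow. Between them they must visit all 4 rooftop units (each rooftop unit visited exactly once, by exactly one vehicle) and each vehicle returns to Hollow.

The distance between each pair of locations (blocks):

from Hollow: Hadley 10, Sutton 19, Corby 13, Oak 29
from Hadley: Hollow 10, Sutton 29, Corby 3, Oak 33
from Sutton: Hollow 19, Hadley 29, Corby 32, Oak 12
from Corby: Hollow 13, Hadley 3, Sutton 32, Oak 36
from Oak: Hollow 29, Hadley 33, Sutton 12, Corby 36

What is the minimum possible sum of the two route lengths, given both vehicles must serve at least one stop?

86 blocks — the smallest possible combined total.

There are 2^3 − 1 = 7 ways to divide the 4 stops into two non-empty groups. For each, the best each vehicle can do is its own shortest tour through its group:
  {Hadley} + {Sutton, Corby, Oak}: 20 + 80 = 100
  {Sutton} + {Hadley, Corby, Oak}: 38 + 78 = 116
  {Hadley, Sutton} + {Corby, Oak}: 58 + 78 = 136
  {Corby} + {Hadley, Sutton, Oak}: 26 + 74 = 100
  {Hadley, Corby} + {Sutton, Oak}: 26 + 60 = 86
  {Sutton, Corby} + {Hadley, Oak}: 64 + 72 = 136
  … (7 splits in total)
Best: vehicle 1 Hollow → Hadley → Corby → Hollow = 26; vehicle 2 Hollow → Sutton → Oak → Hollow = 60; combined 86.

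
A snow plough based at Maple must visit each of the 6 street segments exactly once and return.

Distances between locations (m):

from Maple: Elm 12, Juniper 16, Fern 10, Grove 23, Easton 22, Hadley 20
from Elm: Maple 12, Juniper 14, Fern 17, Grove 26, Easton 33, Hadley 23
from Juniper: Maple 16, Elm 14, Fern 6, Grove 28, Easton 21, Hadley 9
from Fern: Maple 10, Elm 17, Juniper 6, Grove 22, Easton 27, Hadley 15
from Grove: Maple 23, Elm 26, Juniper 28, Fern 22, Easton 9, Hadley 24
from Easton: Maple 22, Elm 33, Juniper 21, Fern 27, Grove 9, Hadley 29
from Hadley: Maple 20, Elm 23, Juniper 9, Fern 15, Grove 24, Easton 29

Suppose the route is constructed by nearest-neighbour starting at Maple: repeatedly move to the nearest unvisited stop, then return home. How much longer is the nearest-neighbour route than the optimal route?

The nearest-neighbour route is 6 m longer than optimal.

Maple: Fern=10, Elm=12, Juniper=16, Hadley=20, Easton=22, Grove=23 ⇒ Fern
Fern: Juniper=6, Hadley=15, Elm=17, Grove=22, Easton=27 ⇒ Juniper
Juniper: Hadley=9, Elm=14, Easton=21, Grove=28 ⇒ Hadley
Hadley: Elm=23, Grove=24, Easton=29 ⇒ Elm
Elm: Grove=26, Easton=33 ⇒ Grove
Grove: Easton=9 ⇒ Easton
NN route Maple → Fern → Juniper → Hadley → Elm → Grove → Easton → Maple costs 105.
Optimal: Maple → Elm → Fern → Juniper → Hadley → Grove → Easton → Maple costs 99 (by enumerating all 360 distinct tours).
Excess = 105 − 99 = 6.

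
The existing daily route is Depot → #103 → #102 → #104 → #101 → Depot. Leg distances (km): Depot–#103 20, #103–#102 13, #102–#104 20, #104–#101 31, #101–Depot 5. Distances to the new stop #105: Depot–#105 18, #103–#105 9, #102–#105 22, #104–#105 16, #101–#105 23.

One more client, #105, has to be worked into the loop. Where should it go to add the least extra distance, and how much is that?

+7 km — insert #105 between Depot and #103.

Insertion cost between consecutive stops i–j is d(i,#105) + d(#105,j) − d(i,j):
  between Depot and #103: 18 + 9 − 20 = 7
  between #103 and #102: 9 + 22 − 13 = 18
  between #102 and #104: 22 + 16 − 20 = 18
  between #104 and #101: 16 + 23 − 31 = 8
  between #101 and Depot: 23 + 18 − 5 = 36
Cheapest insertion is between Depot and #103, adding 7.
New total = 89 + 7 = 96.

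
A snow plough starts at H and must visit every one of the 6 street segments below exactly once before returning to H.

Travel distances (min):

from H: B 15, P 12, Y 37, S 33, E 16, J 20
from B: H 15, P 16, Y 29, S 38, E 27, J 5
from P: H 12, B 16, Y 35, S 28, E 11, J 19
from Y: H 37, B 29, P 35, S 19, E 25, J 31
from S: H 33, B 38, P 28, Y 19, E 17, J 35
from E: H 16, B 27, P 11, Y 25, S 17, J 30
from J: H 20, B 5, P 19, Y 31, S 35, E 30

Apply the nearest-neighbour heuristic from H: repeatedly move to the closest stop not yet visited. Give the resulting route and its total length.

From H: distances to unvisited — P=12, B=15, E=16, J=20, S=33, Y=37. Nearest is P (12).
From P: distances to unvisited — E=11, B=16, J=19, S=28, Y=35. Nearest is E (11).
From E: distances to unvisited — S=17, Y=25, B=27, J=30. Nearest is S (17).
From S: distances to unvisited — Y=19, J=35, B=38. Nearest is Y (19).
From Y: distances to unvisited — B=29, J=31. Nearest is B (29).
From B: distances to unvisited — J=5. Nearest is J (5).
Return J→H: 20.
Total = 12 + 11 + 17 + 19 + 29 + 5 + 20 = 113.

Nearest-neighbour total = 113 min; route H → P → E → S → Y → B → J → H.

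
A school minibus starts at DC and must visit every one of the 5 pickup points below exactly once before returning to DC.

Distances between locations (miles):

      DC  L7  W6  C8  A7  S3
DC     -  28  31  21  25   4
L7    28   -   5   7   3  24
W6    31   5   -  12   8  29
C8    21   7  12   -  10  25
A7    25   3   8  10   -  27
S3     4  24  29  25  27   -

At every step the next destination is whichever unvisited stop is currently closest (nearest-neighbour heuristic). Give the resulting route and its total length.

Total distance 72 miles via the nearest-neighbour route DC → S3 → L7 → A7 → W6 → C8 → DC.

DC → [S3:4 / C8:21 / A7:25 / L7:28 / W6:31] → S3 (4)
S3 → [L7:24 / C8:25 / A7:27 / W6:29] → L7 (24)
L7 → [A7:3 / W6:5 / C8:7] → A7 (3)
A7 → [W6:8 / C8:10] → W6 (8)
W6 → [C8:12] → C8 (12)
Return C8→DC: 21.
Total = 4 + 24 + 3 + 8 + 12 + 21 = 72.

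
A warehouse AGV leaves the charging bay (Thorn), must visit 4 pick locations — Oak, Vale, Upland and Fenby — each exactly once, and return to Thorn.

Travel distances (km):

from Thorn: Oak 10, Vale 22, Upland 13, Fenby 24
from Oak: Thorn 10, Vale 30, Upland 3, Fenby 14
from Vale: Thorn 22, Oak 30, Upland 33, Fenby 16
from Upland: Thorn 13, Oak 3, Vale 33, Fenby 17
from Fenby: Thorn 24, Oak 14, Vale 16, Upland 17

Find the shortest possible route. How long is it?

With 4 stops there are 4!/2 = 12 distinct round trips (a route and its reverse cost the same).
Thorn-Oak-Vale-Upland-Fenby-Thorn: 10+30+33+17+24 = 114
Thorn-Oak-Vale-Fenby-Upland-Thorn: 10+30+16+17+13 = 86
Thorn-Oak-Upland-Vale-Fenby-Thorn: 10+3+33+16+24 = 86
Thorn-Oak-Upland-Fenby-Vale-Thorn: 10+3+17+16+22 = 68
Thorn-Oak-Fenby-Vale-Upland-Thorn: 10+14+16+33+13 = 86
Thorn-Oak-Fenby-Upland-Vale-Thorn: 10+14+17+33+22 = 96
Thorn-Vale-Oak-Upland-Fenby-Thorn: 22+30+3+17+24 = 96
Thorn-Vale-Oak-Fenby-Upland-Thorn: 22+30+14+17+13 = 96
Thorn-Vale-Upland-Oak-Fenby-Thorn: 22+33+3+14+24 = 96
Thorn-Vale-Fenby-Oak-Upland-Thorn: 22+16+14+3+13 = 68
Thorn-Upland-Oak-Vale-Fenby-Thorn: 13+3+30+16+24 = 86
Thorn-Upland-Vale-Oak-Fenby-Thorn: 13+33+30+14+24 = 114
The minimum is 68.
One optimal route: Thorn → Oak → Upland → Fenby → Vale → Thorn (or its reverse).

Minimum total distance: 68 km.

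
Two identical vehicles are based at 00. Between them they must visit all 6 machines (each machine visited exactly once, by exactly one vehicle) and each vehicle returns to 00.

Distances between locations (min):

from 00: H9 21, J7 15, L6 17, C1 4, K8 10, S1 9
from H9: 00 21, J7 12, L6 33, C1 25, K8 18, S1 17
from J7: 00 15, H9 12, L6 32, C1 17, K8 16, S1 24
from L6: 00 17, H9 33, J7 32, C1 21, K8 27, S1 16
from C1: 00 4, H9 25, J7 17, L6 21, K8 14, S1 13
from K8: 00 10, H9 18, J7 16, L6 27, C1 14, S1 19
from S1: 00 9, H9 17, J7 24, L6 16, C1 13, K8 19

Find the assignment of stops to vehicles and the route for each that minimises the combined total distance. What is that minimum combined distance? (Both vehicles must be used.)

Check every non-empty split of the stops between the two vehicles; for each half take its own optimal tour:
  {H9} + {J7, L6, C1, K8, S1}: 42 + 89 = 131
  {J7} + {H9, L6, C1, K8, S1}: 30 + 86 = 116
  {H9, J7} + {L6, C1, K8, S1}: 48 + 70 = 118
  {L6} + {H9, J7, C1, K8, S1}: 34 + 72 = 106
  {H9, L6} + {J7, C1, K8, S1}: 71 + 65 = 136
  {J7, L6} + {H9, C1, K8, S1}: 64 + 62 = 126
  … (31 splits in total)
  {C1} + {H9, J7, L6, K8, S1}: 8 + 88 = 96  ← best
Best: vehicle 1 00 → C1 → 00 = 8; vehicle 2 00 → L6 → S1 → H9 → J7 → K8 → 00 = 88; combined 96.

96 min — the smallest possible combined total.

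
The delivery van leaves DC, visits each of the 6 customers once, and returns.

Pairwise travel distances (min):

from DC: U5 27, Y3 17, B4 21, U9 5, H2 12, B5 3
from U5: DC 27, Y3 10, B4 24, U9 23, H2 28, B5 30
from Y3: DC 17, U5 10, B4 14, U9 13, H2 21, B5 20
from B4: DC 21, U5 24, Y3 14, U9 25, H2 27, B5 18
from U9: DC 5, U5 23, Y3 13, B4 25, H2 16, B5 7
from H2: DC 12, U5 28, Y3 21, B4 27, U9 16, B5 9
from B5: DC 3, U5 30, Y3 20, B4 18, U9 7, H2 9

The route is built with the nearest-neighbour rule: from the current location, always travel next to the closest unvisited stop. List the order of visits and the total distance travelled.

Total distance 96 min via the nearest-neighbour route DC → B5 → U9 → Y3 → U5 → B4 → H2 → DC.

At DC the remaining stops are B5 3, U9 5, H2 12, Y3 17, B4 21, U5 27; go to B5.
At B5 the remaining stops are U9 7, H2 9, B4 18, Y3 20, U5 30; go to U9.
At U9 the remaining stops are Y3 13, H2 16, U5 23, B4 25; go to Y3.
At Y3 the remaining stops are U5 10, B4 14, H2 21; go to U5.
At U5 the remaining stops are B4 24, H2 28; go to B4.
At B4 the remaining stops are H2 27; go to H2.
Return H2→DC: 12.
Total = 3 + 7 + 13 + 10 + 24 + 27 + 12 = 96.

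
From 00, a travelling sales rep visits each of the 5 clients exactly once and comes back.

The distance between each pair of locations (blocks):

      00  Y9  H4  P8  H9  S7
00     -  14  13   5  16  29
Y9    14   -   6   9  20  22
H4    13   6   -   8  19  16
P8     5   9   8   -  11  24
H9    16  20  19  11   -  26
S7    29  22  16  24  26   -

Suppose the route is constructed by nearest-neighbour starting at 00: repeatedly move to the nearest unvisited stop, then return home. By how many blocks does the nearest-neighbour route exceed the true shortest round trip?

Excess over optimum: 16 blocks.

00: P8=5, H4=13, Y9=14, H9=16, S7=29 ⇒ P8
P8: H4=8, Y9=9, H9=11, S7=24 ⇒ H4
H4: Y9=6, S7=16, H9=19 ⇒ Y9
Y9: H9=20, S7=22 ⇒ H9
H9: S7=26 ⇒ S7
NN route 00 → P8 → H4 → Y9 → H9 → S7 → 00 costs 94.
Optimal: 00 → Y9 → H4 → S7 → H9 → P8 → 00 costs 78 (by enumerating all 60 distinct tours).
Excess = 94 − 78 = 16.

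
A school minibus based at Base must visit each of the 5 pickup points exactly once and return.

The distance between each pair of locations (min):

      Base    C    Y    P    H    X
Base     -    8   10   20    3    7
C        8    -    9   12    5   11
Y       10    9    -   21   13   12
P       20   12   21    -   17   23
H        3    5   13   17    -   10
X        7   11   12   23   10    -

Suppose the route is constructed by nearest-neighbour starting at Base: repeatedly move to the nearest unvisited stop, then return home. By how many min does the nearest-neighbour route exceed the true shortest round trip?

From Base: H=3, X=7, C=8, Y=10, P=20 → choose H (3).
From H: C=5, X=10, Y=13, P=17 → choose C (5).
From C: Y=9, X=11, P=12 → choose Y (9).
From Y: X=12, P=21 → choose X (12).
From X: P=23 → choose P (23).
NN route Base → H → C → Y → X → P → Base costs 72.
Optimal: Base → H → C → P → Y → X → Base costs 60 (by enumerating all 60 distinct tours).
Excess = 72 − 60 = 12.

The nearest-neighbour route is 12 min longer than optimal.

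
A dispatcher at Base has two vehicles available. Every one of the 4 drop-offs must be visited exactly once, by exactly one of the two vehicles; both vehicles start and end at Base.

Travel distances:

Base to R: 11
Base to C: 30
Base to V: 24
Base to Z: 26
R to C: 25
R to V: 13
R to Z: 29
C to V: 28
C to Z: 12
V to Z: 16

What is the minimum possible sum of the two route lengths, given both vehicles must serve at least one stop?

Minimum combined distance: 104.

There are 2^3 − 1 = 7 ways to divide the 4 stops into two non-empty groups. For each, the best each vehicle can do is its own shortest tour through its group:
  {R} + {C, V, Z}: 22 + 82 = 104
  {C} + {R, V, Z}: 60 + 66 = 126
  {R, C} + {V, Z}: 66 + 66 = 132
  {V} + {R, C, Z}: 48 + 74 = 122
  {R, V} + {C, Z}: 48 + 68 = 116
  {C, V} + {R, Z}: 82 + 66 = 148
  … (7 splits in total)
Best: vehicle 1 Base → R → Base = 22; vehicle 2 Base → C → Z → V → Base = 82; combined 104.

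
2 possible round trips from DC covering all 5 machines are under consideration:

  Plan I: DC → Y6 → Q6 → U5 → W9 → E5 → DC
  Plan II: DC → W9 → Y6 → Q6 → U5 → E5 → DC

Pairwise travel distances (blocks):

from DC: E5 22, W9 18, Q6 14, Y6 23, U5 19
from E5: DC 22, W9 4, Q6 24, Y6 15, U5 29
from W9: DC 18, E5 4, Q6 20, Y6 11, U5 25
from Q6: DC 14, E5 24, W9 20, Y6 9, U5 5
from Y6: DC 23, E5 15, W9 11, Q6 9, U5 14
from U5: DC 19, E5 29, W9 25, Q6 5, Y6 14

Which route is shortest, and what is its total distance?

88 blocks — Plan I is the shortest.

Plan I: 23 + 9 + 5 + 25 + 4 + 22 = 88
Plan II: 18 + 11 + 9 + 5 + 29 + 22 = 94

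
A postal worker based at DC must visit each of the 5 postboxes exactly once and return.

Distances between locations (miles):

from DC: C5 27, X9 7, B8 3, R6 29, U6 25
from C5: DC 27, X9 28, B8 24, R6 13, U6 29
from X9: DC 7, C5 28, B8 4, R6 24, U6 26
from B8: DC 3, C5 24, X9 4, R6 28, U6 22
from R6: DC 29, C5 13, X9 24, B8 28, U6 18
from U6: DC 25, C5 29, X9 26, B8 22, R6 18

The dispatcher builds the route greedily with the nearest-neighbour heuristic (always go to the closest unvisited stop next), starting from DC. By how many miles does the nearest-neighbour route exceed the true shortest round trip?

From DC: B8=3, X9=7, U6=25, C5=27, R6=29 → choose B8 (3).
From B8: X9=4, U6=22, C5=24, R6=28 → choose X9 (4).
From X9: R6=24, U6=26, C5=28 → choose R6 (24).
From R6: C5=13, U6=18 → choose C5 (13).
From C5: U6=29 → choose U6 (29).
NN route DC → B8 → X9 → R6 → C5 → U6 → DC costs 98.
Optimal: DC → C5 → R6 → U6 → X9 → B8 → DC costs 91 (by enumerating all 60 distinct tours).
Excess = 98 − 91 = 7.

Excess over optimum: 7 miles.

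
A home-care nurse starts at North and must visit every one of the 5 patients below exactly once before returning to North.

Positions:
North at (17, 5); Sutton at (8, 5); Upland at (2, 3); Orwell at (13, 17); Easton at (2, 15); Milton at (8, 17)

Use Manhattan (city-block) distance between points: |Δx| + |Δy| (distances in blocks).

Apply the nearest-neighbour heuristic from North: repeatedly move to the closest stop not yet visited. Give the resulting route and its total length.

Total distance 58 blocks via the nearest-neighbour route North → Sutton → Upland → Easton → Milton → Orwell → North.

From North: distances to unvisited — Sutton=9, Orwell=16, Upland=17, Milton=21, Easton=25. Nearest is Sutton (9).
From Sutton: distances to unvisited — Upland=8, Milton=12, Easton=16, Orwell=17. Nearest is Upland (8).
From Upland: distances to unvisited — Easton=12, Milton=20, Orwell=25. Nearest is Easton (12).
From Easton: distances to unvisited — Milton=8, Orwell=13. Nearest is Milton (8).
From Milton: distances to unvisited — Orwell=5. Nearest is Orwell (5).
Return Orwell→North: 16.
Total = 9 + 8 + 12 + 8 + 5 + 16 = 58.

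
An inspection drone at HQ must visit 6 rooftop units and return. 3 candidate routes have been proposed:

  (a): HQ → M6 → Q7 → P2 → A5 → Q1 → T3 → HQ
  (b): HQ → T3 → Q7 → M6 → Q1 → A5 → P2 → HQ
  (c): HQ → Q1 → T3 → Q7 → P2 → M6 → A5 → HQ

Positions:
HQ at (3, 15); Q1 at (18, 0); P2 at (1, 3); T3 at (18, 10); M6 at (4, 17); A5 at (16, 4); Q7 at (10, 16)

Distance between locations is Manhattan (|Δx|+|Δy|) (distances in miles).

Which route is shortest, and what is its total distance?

(a): 3 + 7 + 22 + 16 + 6 + 10 + 20 = 84
(b): 20 + 14 + 7 + 31 + 6 + 16 + 14 = 108
(c): 30 + 10 + 14 + 22 + 17 + 25 + 24 = 142

Shortest is (a), total 84 miles.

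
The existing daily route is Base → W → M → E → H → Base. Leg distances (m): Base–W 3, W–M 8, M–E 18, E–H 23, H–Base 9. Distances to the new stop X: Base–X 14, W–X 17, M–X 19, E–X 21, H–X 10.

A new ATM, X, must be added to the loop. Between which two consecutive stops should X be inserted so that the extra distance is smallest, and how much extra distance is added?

Minimum extra distance: 8 m, inserting X between E and H.

Insertion cost between consecutive stops i–j is d(i,X) + d(X,j) − d(i,j):
  between Base and W: 14 + 17 − 3 = 28
  between W and M: 17 + 19 − 8 = 28
  between M and E: 19 + 21 − 18 = 22
  between E and H: 21 + 10 − 23 = 8
  between H and Base: 10 + 14 − 9 = 15
Cheapest insertion is between E and H, adding 8.
New total = 61 + 8 = 69.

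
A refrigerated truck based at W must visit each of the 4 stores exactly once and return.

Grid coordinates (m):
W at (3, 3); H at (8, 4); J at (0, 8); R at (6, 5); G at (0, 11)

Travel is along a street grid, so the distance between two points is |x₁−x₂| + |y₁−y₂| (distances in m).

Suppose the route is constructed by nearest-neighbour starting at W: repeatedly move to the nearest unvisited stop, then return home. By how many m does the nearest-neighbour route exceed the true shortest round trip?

The nearest-neighbour route is 2 m longer than optimal.

W: R=5, H=6, J=8, G=11 ⇒ R
R: H=3, J=9, G=12 ⇒ H
H: J=12, G=15 ⇒ J
J: G=3 ⇒ G
NN route W → R → H → J → G → W costs 34.
Optimal: W → H → R → J → G → W costs 32 (by enumerating all 12 distinct tours).
Excess = 34 − 32 = 2.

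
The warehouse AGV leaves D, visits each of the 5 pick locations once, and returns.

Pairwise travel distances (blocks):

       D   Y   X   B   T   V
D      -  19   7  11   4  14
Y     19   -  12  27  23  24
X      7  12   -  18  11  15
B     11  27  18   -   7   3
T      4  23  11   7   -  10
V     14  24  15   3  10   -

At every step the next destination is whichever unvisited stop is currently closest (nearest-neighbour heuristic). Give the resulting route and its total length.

From D: distances to unvisited — T=4, X=7, B=11, V=14, Y=19. Nearest is T (4).
From T: distances to unvisited — B=7, V=10, X=11, Y=23. Nearest is B (7).
From B: distances to unvisited — V=3, X=18, Y=27. Nearest is V (3).
From V: distances to unvisited — X=15, Y=24. Nearest is X (15).
From X: distances to unvisited — Y=12. Nearest is Y (12).
Return Y→D: 19.
Total = 4 + 7 + 3 + 15 + 12 + 19 = 60.

Total distance 60 blocks via the nearest-neighbour route D → T → B → V → X → Y → D.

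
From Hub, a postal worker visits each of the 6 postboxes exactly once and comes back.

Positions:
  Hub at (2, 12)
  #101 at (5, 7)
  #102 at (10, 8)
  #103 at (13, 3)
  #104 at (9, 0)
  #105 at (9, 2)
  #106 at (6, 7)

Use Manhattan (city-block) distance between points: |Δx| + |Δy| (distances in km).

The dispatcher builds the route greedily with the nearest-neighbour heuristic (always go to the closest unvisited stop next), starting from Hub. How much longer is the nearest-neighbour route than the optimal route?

The nearest-neighbour route is 4 km longer than optimal.

Hub: #101=8, #106=9, #102=12, #105=17, #104=19, #103=20 ⇒ #101
#101: #106=1, #102=6, #105=9, #104=11, #103=12 ⇒ #106
#106: #102=5, #105=8, #104=10, #103=11 ⇒ #102
#102: #105=7, #103=8, #104=9 ⇒ #105
#105: #104=2, #103=5 ⇒ #104
#104: #103=7 ⇒ #103
NN route Hub → #101 → #106 → #102 → #105 → #104 → #103 → Hub costs 50.
Optimal: Hub → #101 → #106 → #104 → #105 → #103 → #102 → Hub costs 46 (by enumerating all 360 distinct tours).
Excess = 50 − 46 = 4.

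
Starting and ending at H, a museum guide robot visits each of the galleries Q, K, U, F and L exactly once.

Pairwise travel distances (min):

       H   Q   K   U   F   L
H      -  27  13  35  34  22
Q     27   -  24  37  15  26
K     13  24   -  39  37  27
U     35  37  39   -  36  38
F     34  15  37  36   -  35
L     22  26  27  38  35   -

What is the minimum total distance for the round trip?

Minimum total distance: 148 min.

H-Q-K-U-F-L-H: 27+24+39+36+35+22 = 183
H-Q-K-U-L-F-H: 27+24+39+38+35+34 = 197
H-Q-K-F-U-L-H: 27+24+37+36+38+22 = 184
H-Q-K-F-L-U-H: 27+24+37+35+38+35 = 196
H-Q-K-L-U-F-H: 27+24+27+38+36+34 = 186
H-Q-K-L-F-U-H: 27+24+27+35+36+35 = 184
H-Q-U-K-F-L-H: 27+37+39+37+35+22 = 197
H-Q-U-K-L-F-H: 27+37+39+27+35+34 = 199
H-Q-U-F-K-L-H: 27+37+36+37+27+22 = 186
H-Q-U-F-L-K-H: 27+37+36+35+27+13 = 175
H-Q-U-L-K-F-H: 27+37+38+27+37+34 = 200
H-Q-U-L-F-K-H: 27+37+38+35+37+13 = 187
H-Q-F-K-U-L-H: 27+15+37+39+38+22 = 178
H-Q-F-K-L-U-H: 27+15+37+27+38+35 = 179
… (46 more)
H-K-Q-F-U-L-H: 13+24+15+36+38+22 = 148  ← best
The minimum is 148.
One optimal route: H → K → Q → F → U → L → H (or its reverse).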